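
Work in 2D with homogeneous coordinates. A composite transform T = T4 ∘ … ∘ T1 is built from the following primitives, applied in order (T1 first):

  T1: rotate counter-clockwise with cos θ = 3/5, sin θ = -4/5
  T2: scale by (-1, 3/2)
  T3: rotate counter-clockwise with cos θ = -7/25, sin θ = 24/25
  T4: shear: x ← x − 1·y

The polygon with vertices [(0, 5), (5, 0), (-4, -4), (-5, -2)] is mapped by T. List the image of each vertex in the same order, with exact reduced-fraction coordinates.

image vertices: (19/10, -51/10), (39/5, -6/5), (-194/25, 126/25), (-214/25, 81/25)

T1 rotate counter-clockwise with cos θ = 3/5, sin θ = -4/5: (0, 5) → (4, 3); (5, 0) → (3, -4); (-4, -4) → (-28/5, 4/5); (-5, -2) → (-23/5, 14/5)
T2 scale by (-1, 3/2): (4, 3) → (-4, 9/2); (3, -4) → (-3, -6); (-28/5, 4/5) → (28/5, 6/5); (-23/5, 14/5) → (23/5, 21/5)
T3 rotate counter-clockwise with cos θ = -7/25, sin θ = 24/25: (-4, 9/2) → (-16/5, -51/10); (-3, -6) → (33/5, -6/5); (28/5, 6/5) → (-68/25, 126/25); (23/5, 21/5) → (-133/25, 81/25)
T4 shear: x ← x − 1·y: (-16/5, -51/10) → (19/10, -51/10); (33/5, -6/5) → (39/5, -6/5); (-68/25, 126/25) → (-194/25, 126/25); (-133/25, 81/25) → (-214/25, 81/25)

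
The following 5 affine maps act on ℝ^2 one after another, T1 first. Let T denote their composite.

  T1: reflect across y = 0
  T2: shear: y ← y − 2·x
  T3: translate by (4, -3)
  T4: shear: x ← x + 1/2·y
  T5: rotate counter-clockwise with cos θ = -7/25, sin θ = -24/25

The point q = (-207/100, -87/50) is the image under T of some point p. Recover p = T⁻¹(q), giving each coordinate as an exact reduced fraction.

p = (-1, 1/2)

T1 = [1 0 0; 0 -1 0; 0 0 1]
T2·T1 = [1 0 0; -2 -1 0; 0 0 1]
T3·…·T1 = [1 0 4; -2 -1 -3; 0 0 1]
T4·…·T1 = [0 -1/2 5/2; -2 -1 -3; 0 0 1]
T5·…·T1 = [-48/25 -41/50 -179/50; 14/25 19/25 -39/25; 0 0 1]
det M = -1; M⁻¹ = [-19/25 -41/50 -4; 14/25 48/25 5; 0 0 1]
M⁻¹ · (-207/100, -87/50)ᵀ = (-1, 1/2)ᵀ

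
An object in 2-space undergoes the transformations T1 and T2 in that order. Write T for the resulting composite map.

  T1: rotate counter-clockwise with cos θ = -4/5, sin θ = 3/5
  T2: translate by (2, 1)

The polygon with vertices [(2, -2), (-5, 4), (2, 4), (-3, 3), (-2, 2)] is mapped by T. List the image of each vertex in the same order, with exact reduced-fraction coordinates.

T1 rotate counter-clockwise with cos θ = -4/5, sin θ = 3/5: (2, -2) → (-2/5, 14/5); (-5, 4) → (8/5, -31/5); (2, 4) → (-4, -2); (-3, 3) → (3/5, -21/5); (-2, 2) → (2/5, -14/5)
T2 translate by (2, 1): (-2/5, 14/5) → (8/5, 19/5); (8/5, -31/5) → (18/5, -26/5); (-4, -2) → (-2, -1); (3/5, -21/5) → (13/5, -16/5); (2/5, -14/5) → (12/5, -9/5)

image vertices: (8/5, 19/5), (18/5, -26/5), (-2, -1), (13/5, -16/5), (12/5, -9/5)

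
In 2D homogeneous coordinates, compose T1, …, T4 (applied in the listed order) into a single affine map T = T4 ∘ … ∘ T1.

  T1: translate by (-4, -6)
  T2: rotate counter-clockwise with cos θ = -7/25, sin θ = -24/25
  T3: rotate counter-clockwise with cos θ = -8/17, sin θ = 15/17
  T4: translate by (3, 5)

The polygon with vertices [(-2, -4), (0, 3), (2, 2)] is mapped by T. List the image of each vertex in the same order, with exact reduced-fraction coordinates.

T1 translate by (-4, -6): (-2, -4) → (-6, -10); (0, 3) → (-4, -3); (2, 2) → (-2, -4)
T2 rotate counter-clockwise with cos θ = -7/25, sin θ = -24/25: (-6, -10) → (-198/25, 214/25); (-4, -3) → (-44/25, 117/25); (-2, -4) → (-82/25, 76/25)
T3 rotate counter-clockwise with cos θ = -8/17, sin θ = 15/17: (-198/25, 214/25) → (-1626/425, -4682/425); (-44/25, 117/25) → (-1403/425, -1596/425); (-82/25, 76/25) → (-484/425, -1838/425)
T4 translate by (3, 5): (-1626/425, -4682/425) → (-351/425, -2557/425); (-1403/425, -1596/425) → (-128/425, 529/425); (-484/425, -1838/425) → (791/425, 287/425)

image vertices: (-351/425, -2557/425), (-128/425, 529/425), (791/425, 287/425)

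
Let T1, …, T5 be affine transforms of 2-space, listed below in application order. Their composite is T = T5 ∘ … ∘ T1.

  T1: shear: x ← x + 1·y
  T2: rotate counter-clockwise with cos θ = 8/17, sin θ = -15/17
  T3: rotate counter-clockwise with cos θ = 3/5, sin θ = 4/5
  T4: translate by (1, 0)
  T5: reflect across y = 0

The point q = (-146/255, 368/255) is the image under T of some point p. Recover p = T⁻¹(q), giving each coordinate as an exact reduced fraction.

p = (1/3, -5/3)

T1 = [1 1 0; 0 1 0; 0 0 1]
T2·T1 = [8/17 23/17 0; -15/17 -7/17 0; 0 0 1]
T3·…·T1 = [84/85 97/85 0; -13/85 71/85 0; 0 0 1]
T4·…·T1 = [84/85 97/85 1; -13/85 71/85 0; 0 0 1]
T5·…·T1 = [84/85 97/85 1; 13/85 -71/85 0; 0 0 1]
det M = -1; M⁻¹ = [71/85 97/85 -71/85; 13/85 -84/85 -13/85; 0 0 1]
M⁻¹ · (-146/255, 368/255)ᵀ = (1/3, -5/3)ᵀ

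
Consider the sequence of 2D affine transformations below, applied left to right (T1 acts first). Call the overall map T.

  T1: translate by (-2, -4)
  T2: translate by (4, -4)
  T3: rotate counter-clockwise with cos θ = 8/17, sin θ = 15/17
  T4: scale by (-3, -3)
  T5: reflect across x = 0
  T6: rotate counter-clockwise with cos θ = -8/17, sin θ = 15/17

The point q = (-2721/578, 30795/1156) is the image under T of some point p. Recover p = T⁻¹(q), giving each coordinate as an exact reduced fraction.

T1 = [1 0 -2; 0 1 -4; 0 0 1]
T2·T1 = [1 0 2; 0 1 -8; 0 0 1]
T3·…·T1 = [8/17 -15/17 8; 15/17 8/17 -2; 0 0 1]
T4·…·T1 = [-24/17 45/17 -24; -45/17 -24/17 6; 0 0 1]
T5·…·T1 = [24/17 -45/17 24; -45/17 -24/17 6; 0 0 1]
T6·…·T1 = [483/289 720/289 -282/17; 720/289 -483/289 312/17; 0 0 1]
det M = -9; M⁻¹ = [161/867 80/289 -2; 80/289 -161/867 8; 0 0 1]
M⁻¹ · (-2721/578, 30795/1156)ᵀ = (9/2, 7/4)ᵀ

p = (9/2, 7/4)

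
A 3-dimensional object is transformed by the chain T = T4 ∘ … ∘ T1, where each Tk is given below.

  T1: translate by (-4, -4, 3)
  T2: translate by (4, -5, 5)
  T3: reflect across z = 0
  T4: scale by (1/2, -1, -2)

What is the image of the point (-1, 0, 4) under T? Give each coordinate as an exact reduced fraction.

T1 translate by (-4, -4, 3): (-1, 0, 4) → (-5, -4, 7)
T2 translate by (4, -5, 5): (-5, -4, 7) → (-1, -9, 12)
T3 reflect across z = 0: (-1, -9, 12) → (-1, -9, -12)
T4 scale by (1/2, -1, -2): (-1, -9, -12) → (-1/2, 9, 24)

T(p) = (-1/2, 9, 24)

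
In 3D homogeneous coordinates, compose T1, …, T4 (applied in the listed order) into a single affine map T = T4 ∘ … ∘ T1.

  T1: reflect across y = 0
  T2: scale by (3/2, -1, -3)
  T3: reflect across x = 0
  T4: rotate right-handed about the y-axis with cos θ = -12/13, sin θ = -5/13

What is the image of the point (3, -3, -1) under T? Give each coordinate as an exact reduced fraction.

T(p) = (3, -3, -9/2)

T1 reflect across y = 0: (3, -3, -1) → (3, 3, -1)
T2 scale by (3/2, -1, -3): (3, 3, -1) → (9/2, -3, 3)
T3 reflect across x = 0: (9/2, -3, 3) → (-9/2, -3, 3)
T4 rotate right-handed about the y-axis with cos θ = -12/13, sin θ = -5/13: (-9/2, -3, 3) → (3, -3, -9/2)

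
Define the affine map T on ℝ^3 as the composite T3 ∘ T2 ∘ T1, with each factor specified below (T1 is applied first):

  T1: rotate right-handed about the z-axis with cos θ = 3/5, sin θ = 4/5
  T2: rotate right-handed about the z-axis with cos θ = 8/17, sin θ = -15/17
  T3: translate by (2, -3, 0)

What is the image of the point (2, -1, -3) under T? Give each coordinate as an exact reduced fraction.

T(p) = (65/17, -73/17, -3)

T1 rotate right-handed about the z-axis with cos θ = 3/5, sin θ = 4/5: (2, -1, -3) → (2, 1, -3)
T2 rotate right-handed about the z-axis with cos θ = 8/17, sin θ = -15/17: (2, 1, -3) → (31/17, -22/17, -3)
T3 translate by (2, -3, 0): (31/17, -22/17, -3) → (65/17, -73/17, -3)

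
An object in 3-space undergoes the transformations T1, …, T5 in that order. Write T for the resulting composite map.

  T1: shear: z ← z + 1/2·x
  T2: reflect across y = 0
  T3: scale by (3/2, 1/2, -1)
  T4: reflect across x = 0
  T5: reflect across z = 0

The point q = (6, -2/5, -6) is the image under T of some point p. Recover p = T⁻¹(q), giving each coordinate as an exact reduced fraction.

T1 = [1 0 0 0; 0 1 0 0; 1/2 0 1 0; 0 0 0 1]
T2·T1 = [1 0 0 0; 0 -1 0 0; 1/2 0 1 0; 0 0 0 1]
T3·…·T1 = [3/2 0 0 0; 0 -1/2 0 0; -1/2 0 -1 0; 0 0 0 1]
T4·…·T1 = [-3/2 0 0 0; 0 -1/2 0 0; -1/2 0 -1 0; 0 0 0 1]
T5·…·T1 = [-3/2 0 0 0; 0 -1/2 0 0; 1/2 0 1 0; 0 0 0 1]
det M = 3/4; M⁻¹ = [-2/3 0 0 0; 0 -2 0 0; 1/3 0 1 0; 0 0 0 1]
M⁻¹ · (6, -2/5, -6)ᵀ = (-4, 4/5, -4)ᵀ

p = (-4, 4/5, -4)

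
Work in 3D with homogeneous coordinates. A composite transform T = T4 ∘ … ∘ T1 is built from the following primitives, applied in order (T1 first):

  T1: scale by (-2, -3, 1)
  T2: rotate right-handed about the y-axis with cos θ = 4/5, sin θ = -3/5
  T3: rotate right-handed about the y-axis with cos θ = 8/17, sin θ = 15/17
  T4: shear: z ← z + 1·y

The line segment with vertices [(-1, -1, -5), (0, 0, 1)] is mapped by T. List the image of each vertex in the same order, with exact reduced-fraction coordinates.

image vertices: (-26/85, 3, -202/85), (36/85, 0, 77/85)

T1 scale by (-2, -3, 1): (-1, -1, -5) → (2, 3, -5); (0, 0, 1) → (0, 0, 1)
T2 rotate right-handed about the y-axis with cos θ = 4/5, sin θ = -3/5: (2, 3, -5) → (23/5, 3, -14/5); (0, 0, 1) → (-3/5, 0, 4/5)
T3 rotate right-handed about the y-axis with cos θ = 8/17, sin θ = 15/17: (23/5, 3, -14/5) → (-26/85, 3, -457/85); (-3/5, 0, 4/5) → (36/85, 0, 77/85)
T4 shear: z ← z + 1·y: (-26/85, 3, -457/85) → (-26/85, 3, -202/85); (36/85, 0, 77/85) → (36/85, 0, 77/85)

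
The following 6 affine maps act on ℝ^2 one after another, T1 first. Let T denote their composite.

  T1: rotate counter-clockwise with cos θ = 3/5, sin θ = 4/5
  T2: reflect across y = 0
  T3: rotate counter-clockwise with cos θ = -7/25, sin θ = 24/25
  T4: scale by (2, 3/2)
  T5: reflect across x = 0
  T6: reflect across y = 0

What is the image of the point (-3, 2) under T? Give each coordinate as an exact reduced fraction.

T(p) = (2/5, 27/5)

T1 rotate counter-clockwise with cos θ = 3/5, sin θ = 4/5: (-3, 2) → (-17/5, -6/5)
T2 reflect across y = 0: (-17/5, -6/5) → (-17/5, 6/5)
T3 rotate counter-clockwise with cos θ = -7/25, sin θ = 24/25: (-17/5, 6/5) → (-1/5, -18/5)
T4 scale by (2, 3/2): (-1/5, -18/5) → (-2/5, -27/5)
T5 reflect across x = 0: (-2/5, -27/5) → (2/5, -27/5)
T6 reflect across y = 0: (2/5, -27/5) → (2/5, 27/5)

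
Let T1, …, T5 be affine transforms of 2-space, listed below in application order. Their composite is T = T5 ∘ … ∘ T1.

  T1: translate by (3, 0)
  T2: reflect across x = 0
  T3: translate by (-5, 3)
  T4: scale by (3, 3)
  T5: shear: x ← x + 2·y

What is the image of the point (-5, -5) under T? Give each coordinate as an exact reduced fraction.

T(p) = (-21, -6)

T1 translate by (3, 0): (-5, -5) → (-2, -5)
T2 reflect across x = 0: (-2, -5) → (2, -5)
T3 translate by (-5, 3): (2, -5) → (-3, -2)
T4 scale by (3, 3): (-3, -2) → (-9, -6)
T5 shear: x ← x + 2·y: (-9, -6) → (-21, -6)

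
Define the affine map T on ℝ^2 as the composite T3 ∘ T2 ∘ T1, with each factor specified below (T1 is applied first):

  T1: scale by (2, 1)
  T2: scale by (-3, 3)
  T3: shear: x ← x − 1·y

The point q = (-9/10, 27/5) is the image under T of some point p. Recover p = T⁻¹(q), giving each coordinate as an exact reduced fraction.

T1 = [2 0 0; 0 1 0; 0 0 1]
T2·T1 = [-6 0 0; 0 3 0; 0 0 1]
T3·…·T1 = [-6 -3 0; 0 3 0; 0 0 1]
det M = -18; M⁻¹ = [-1/6 -1/6 0; 0 1/3 0; 0 0 1]
M⁻¹ · (-9/10, 27/5)ᵀ = (-3/4, 9/5)ᵀ

p = (-3/4, 9/5)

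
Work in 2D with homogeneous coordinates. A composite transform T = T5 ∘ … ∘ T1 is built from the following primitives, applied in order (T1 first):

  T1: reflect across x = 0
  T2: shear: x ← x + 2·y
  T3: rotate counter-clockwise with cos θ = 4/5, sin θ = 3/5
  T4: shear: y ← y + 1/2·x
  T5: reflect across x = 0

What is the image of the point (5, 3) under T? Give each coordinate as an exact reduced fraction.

T1 reflect across x = 0: (5, 3) → (-5, 3)
T2 shear: x ← x + 2·y: (-5, 3) → (1, 3)
T3 rotate counter-clockwise with cos θ = 4/5, sin θ = 3/5: (1, 3) → (-1, 3)
T4 shear: y ← y + 1/2·x: (-1, 3) → (-1, 5/2)
T5 reflect across x = 0: (-1, 5/2) → (1, 5/2)

T(p) = (1, 5/2)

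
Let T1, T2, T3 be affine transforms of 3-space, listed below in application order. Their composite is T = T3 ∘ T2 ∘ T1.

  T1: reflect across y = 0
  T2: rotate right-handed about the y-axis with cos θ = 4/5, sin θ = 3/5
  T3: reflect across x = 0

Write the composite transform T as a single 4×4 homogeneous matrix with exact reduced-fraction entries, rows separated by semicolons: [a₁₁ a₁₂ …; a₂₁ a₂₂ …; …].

T = [-4/5 0 -3/5 0; 0 -1 0 0; -3/5 0 4/5 0; 0 0 0 1]

T1 = [1 0 0 0; 0 -1 0 0; 0 0 1 0; 0 0 0 1]
T2·T1 = [4/5 0 3/5 0; 0 -1 0 0; -3/5 0 4/5 0; 0 0 0 1]
T3·…·T1 = [-4/5 0 -3/5 0; 0 -1 0 0; -3/5 0 4/5 0; 0 0 0 1]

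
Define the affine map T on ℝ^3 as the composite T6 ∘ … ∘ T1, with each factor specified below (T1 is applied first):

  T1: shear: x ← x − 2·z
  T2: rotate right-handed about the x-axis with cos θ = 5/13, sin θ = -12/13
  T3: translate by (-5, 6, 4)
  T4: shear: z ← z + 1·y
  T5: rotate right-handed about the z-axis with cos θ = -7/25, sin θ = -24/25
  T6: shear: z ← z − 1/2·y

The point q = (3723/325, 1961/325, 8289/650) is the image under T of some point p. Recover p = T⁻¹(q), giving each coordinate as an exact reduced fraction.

T1 = [1 0 -2 0; 0 1 0 0; 0 0 1 0; 0 0 0 1]
T2·T1 = [1 0 -2 0; 0 5/13 12/13 0; 0 -12/13 5/13 0; 0 0 0 1]
T3·…·T1 = [1 0 -2 -5; 0 5/13 12/13 6; 0 -12/13 5/13 4; 0 0 0 1]
T4·…·T1 = [1 0 -2 -5; 0 5/13 12/13 6; 0 -7/13 17/13 10; 0 0 0 1]
T5·…·T1 = [-7/25 24/65 94/65 179/25; -24/25 -7/65 108/65 78/25; 0 -7/13 17/13 10; 0 0 0 1]
T6·…·T1 = [-7/25 24/65 94/65 179/25; -24/25 -7/65 108/65 78/25; 12/25 -63/130 31/65 211/25; 0 0 0 1]
det M = 1; M⁻¹ = [49/65 -57/65 10/13 -119/13; 408/325 -269/325 -12/13 18/13; 168/325 27/650 5/13 -92/13; 0 0 0 1]
M⁻¹ · (3723/325, 1961/325, 8289/650)ᵀ = (4, -1, 4)ᵀ

p = (4, -1, 4)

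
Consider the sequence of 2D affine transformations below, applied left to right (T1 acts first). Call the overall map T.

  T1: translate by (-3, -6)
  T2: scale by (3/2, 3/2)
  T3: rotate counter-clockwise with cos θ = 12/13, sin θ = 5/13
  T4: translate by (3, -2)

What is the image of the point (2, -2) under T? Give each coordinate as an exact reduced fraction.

T1 translate by (-3, -6): (2, -2) → (-1, -8)
T2 scale by (3/2, 3/2): (-1, -8) → (-3/2, -12)
T3 rotate counter-clockwise with cos θ = 12/13, sin θ = 5/13: (-3/2, -12) → (42/13, -303/26)
T4 translate by (3, -2): (42/13, -303/26) → (81/13, -355/26)

T(p) = (81/13, -355/26)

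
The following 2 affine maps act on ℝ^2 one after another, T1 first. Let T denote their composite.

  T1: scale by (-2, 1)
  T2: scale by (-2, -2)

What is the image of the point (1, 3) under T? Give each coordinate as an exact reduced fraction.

T(p) = (4, -6)

T1 scale by (-2, 1): (1, 3) → (-2, 3)
T2 scale by (-2, -2): (-2, 3) → (4, -6)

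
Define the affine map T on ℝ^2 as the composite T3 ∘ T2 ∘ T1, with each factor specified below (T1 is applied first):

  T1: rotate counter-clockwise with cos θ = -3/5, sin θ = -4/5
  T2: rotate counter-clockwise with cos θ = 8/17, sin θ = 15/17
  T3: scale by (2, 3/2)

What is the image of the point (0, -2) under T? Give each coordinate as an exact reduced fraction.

T(p) = (-308/85, -108/85)

T1 rotate counter-clockwise with cos θ = -3/5, sin θ = -4/5: (0, -2) → (-8/5, 6/5)
T2 rotate counter-clockwise with cos θ = 8/17, sin θ = 15/17: (-8/5, 6/5) → (-154/85, -72/85)
T3 scale by (2, 3/2): (-154/85, -72/85) → (-308/85, -108/85)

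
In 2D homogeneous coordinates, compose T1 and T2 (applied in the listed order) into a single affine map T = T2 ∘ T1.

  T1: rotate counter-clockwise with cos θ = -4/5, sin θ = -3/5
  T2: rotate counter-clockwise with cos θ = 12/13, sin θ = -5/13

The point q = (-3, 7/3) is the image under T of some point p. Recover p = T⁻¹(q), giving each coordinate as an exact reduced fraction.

p = (7/3, -3)

T1 = [-4/5 3/5 0; -3/5 -4/5 0; 0 0 1]
T2·T1 = [-63/65 16/65 0; -16/65 -63/65 0; 0 0 1]
det M = 1; M⁻¹ = [-63/65 -16/65 0; 16/65 -63/65 0; 0 0 1]
M⁻¹ · (-3, 7/3)ᵀ = (7/3, -3)ᵀ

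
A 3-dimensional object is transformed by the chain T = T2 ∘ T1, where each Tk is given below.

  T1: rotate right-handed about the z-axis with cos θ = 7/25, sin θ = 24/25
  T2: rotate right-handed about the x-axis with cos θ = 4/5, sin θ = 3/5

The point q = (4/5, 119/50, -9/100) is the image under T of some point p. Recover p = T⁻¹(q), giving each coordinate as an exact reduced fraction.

T1 = [7/25 -24/25 0 0; 24/25 7/25 0 0; 0 0 1 0; 0 0 0 1]
T2·T1 = [7/25 -24/25 0 0; 96/125 28/125 -3/5 0; 72/125 21/125 4/5 0; 0 0 0 1]
det M = 1; M⁻¹ = [7/25 96/125 72/125 0; -24/25 28/125 21/125 0; 0 -3/5 4/5 0; 0 0 0 1]
M⁻¹ · (4/5, 119/50, -9/100)ᵀ = (2, -1/4, -3/2)ᵀ

p = (2, -1/4, -3/2)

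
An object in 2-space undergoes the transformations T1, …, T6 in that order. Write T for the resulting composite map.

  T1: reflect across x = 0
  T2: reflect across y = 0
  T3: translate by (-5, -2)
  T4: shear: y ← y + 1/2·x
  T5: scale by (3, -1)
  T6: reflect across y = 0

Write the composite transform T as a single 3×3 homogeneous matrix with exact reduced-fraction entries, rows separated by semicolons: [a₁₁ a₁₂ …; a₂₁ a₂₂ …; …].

T1 = [-1 0 0; 0 1 0; 0 0 1]
T2·T1 = [-1 0 0; 0 -1 0; 0 0 1]
T3·…·T1 = [-1 0 -5; 0 -1 -2; 0 0 1]
T4·…·T1 = [-1 0 -5; -1/2 -1 -9/2; 0 0 1]
T5·…·T1 = [-3 0 -15; 1/2 1 9/2; 0 0 1]
T6·…·T1 = [-3 0 -15; -1/2 -1 -9/2; 0 0 1]

T = [-3 0 -15; -1/2 -1 -9/2; 0 0 1]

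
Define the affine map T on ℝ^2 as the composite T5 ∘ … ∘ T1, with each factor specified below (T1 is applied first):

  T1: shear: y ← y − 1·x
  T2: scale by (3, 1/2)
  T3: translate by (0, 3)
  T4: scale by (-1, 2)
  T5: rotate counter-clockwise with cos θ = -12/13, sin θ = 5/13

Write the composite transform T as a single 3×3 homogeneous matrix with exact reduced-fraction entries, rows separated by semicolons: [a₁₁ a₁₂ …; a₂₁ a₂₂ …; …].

T = [41/13 -5/13 -30/13; -3/13 -12/13 -72/13; 0 0 1]

T1 = [1 0 0; -1 1 0; 0 0 1]
T2·T1 = [3 0 0; -1/2 1/2 0; 0 0 1]
T3·…·T1 = [3 0 0; -1/2 1/2 3; 0 0 1]
T4·…·T1 = [-3 0 0; -1 1 6; 0 0 1]
T5·…·T1 = [41/13 -5/13 -30/13; -3/13 -12/13 -72/13; 0 0 1]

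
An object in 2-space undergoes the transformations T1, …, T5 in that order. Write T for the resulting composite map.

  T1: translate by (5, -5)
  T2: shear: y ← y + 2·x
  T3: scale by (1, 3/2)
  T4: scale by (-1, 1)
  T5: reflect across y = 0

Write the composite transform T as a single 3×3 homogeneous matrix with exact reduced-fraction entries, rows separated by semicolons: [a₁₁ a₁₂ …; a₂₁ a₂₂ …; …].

T1 = [1 0 5; 0 1 -5; 0 0 1]
T2·T1 = [1 0 5; 2 1 5; 0 0 1]
T3·…·T1 = [1 0 5; 3 3/2 15/2; 0 0 1]
T4·…·T1 = [-1 0 -5; 3 3/2 15/2; 0 0 1]
T5·…·T1 = [-1 0 -5; -3 -3/2 -15/2; 0 0 1]

T = [-1 0 -5; -3 -3/2 -15/2; 0 0 1]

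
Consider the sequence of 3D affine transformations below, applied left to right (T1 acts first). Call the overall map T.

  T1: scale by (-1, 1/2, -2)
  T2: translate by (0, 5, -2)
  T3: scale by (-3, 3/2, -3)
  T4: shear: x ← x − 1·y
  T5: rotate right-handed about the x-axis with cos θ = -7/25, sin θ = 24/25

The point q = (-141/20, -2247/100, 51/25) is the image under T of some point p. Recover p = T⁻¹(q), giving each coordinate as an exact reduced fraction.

p = (2/5, 1, 5/2)

T1 = [-1 0 0 0; 0 1/2 0 0; 0 0 -2 0; 0 0 0 1]
T2·T1 = [-1 0 0 0; 0 1/2 0 5; 0 0 -2 -2; 0 0 0 1]
T3·…·T1 = [3 0 0 0; 0 3/4 0 15/2; 0 0 6 6; 0 0 0 1]
T4·…·T1 = [3 -3/4 0 -15/2; 0 3/4 0 15/2; 0 0 6 6; 0 0 0 1]
T5·…·T1 = [3 -3/4 0 -15/2; 0 -21/100 -144/25 -393/50; 0 18/25 -42/25 138/25; 0 0 0 1]
det M = 27/2; M⁻¹ = [1/3 -7/75 8/25 0; 0 -28/75 32/25 -10; 0 -4/25 -7/150 -1; 0 0 0 1]
M⁻¹ · (-141/20, -2247/100, 51/25)ᵀ = (2/5, 1, 5/2)ᵀ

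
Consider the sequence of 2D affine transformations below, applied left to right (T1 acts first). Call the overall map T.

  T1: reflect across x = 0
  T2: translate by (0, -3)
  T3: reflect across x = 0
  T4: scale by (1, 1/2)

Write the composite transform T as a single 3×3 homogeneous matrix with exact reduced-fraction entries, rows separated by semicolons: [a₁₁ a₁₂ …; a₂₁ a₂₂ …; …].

T1 = [-1 0 0; 0 1 0; 0 0 1]
T2·T1 = [-1 0 0; 0 1 -3; 0 0 1]
T3·…·T1 = [1 0 0; 0 1 -3; 0 0 1]
T4·…·T1 = [1 0 0; 0 1/2 -3/2; 0 0 1]

T = [1 0 0; 0 1/2 -3/2; 0 0 1]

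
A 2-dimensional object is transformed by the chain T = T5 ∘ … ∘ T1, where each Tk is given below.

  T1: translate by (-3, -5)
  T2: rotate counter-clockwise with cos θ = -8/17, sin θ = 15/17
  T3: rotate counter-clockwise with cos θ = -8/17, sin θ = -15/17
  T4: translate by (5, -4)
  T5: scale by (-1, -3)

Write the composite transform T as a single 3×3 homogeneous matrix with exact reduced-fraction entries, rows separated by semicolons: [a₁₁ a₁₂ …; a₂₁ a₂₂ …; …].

T1 = [1 0 -3; 0 1 -5; 0 0 1]
T2·T1 = [-8/17 -15/17 99/17; 15/17 -8/17 -5/17; 0 0 1]
T3·…·T1 = [1 0 -3; 0 1 -5; 0 0 1]
T4·…·T1 = [1 0 2; 0 1 -9; 0 0 1]
T5·…·T1 = [-1 0 -2; 0 -3 27; 0 0 1]

T = [-1 0 -2; 0 -3 27; 0 0 1]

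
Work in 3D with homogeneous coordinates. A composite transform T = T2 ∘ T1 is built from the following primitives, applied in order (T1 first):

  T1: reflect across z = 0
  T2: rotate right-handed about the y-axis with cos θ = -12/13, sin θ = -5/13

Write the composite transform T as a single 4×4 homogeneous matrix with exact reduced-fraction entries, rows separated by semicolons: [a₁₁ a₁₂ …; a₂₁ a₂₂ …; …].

T = [-12/13 0 5/13 0; 0 1 0 0; 5/13 0 12/13 0; 0 0 0 1]

T1 = [1 0 0 0; 0 1 0 0; 0 0 -1 0; 0 0 0 1]
T2·T1 = [-12/13 0 5/13 0; 0 1 0 0; 5/13 0 12/13 0; 0 0 0 1]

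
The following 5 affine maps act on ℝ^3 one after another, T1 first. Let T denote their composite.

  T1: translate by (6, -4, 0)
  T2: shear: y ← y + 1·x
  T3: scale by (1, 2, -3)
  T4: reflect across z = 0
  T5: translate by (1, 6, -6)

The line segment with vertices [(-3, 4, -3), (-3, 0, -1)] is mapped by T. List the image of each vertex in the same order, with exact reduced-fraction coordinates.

T1 translate by (6, -4, 0): (-3, 4, -3) → (3, 0, -3); (-3, 0, -1) → (3, -4, -1)
T2 shear: y ← y + 1·x: (3, 0, -3) → (3, 3, -3); (3, -4, -1) → (3, -1, -1)
T3 scale by (1, 2, -3): (3, 3, -3) → (3, 6, 9); (3, -1, -1) → (3, -2, 3)
T4 reflect across z = 0: (3, 6, 9) → (3, 6, -9); (3, -2, 3) → (3, -2, -3)
T5 translate by (1, 6, -6): (3, 6, -9) → (4, 12, -15); (3, -2, -3) → (4, 4, -9)

image vertices: (4, 12, -15), (4, 4, -9)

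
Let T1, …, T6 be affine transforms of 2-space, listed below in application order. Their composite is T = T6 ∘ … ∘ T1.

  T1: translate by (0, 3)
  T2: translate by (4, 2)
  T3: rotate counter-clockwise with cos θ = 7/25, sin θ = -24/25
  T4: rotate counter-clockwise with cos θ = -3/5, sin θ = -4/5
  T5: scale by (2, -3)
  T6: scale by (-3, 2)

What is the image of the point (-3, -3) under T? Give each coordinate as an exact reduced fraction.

T(p) = (246/25, 228/25)

T1 translate by (0, 3): (-3, -3) → (-3, 0)
T2 translate by (4, 2): (-3, 0) → (1, 2)
T3 rotate counter-clockwise with cos θ = 7/25, sin θ = -24/25: (1, 2) → (11/5, -2/5)
T4 rotate counter-clockwise with cos θ = -3/5, sin θ = -4/5: (11/5, -2/5) → (-41/25, -38/25)
T5 scale by (2, -3): (-41/25, -38/25) → (-82/25, 114/25)
T6 scale by (-3, 2): (-82/25, 114/25) → (246/25, 228/25)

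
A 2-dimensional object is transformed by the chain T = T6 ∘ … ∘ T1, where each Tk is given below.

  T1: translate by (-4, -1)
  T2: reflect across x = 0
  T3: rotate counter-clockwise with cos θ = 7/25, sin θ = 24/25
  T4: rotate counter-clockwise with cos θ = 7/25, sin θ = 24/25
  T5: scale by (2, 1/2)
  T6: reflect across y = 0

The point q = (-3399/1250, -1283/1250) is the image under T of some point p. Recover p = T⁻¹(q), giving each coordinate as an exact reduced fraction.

T1 = [1 0 -4; 0 1 -1; 0 0 1]
T2·T1 = [-1 0 4; 0 1 -1; 0 0 1]
T3·…·T1 = [-7/25 -24/25 52/25; -24/25 7/25 89/25; 0 0 1]
T4·…·T1 = [527/625 -336/625 -1772/625; -336/625 -527/625 1871/625; 0 0 1]
T5·…·T1 = [1054/625 -672/625 -3544/625; -168/625 -527/1250 1871/1250; 0 0 1]
T6·…·T1 = [1054/625 -672/625 -3544/625; 168/625 527/1250 -1871/1250; 0 0 1]
det M = 1; M⁻¹ = [527/1250 672/625 4; -168/625 1054/625 1; 0 0 1]
M⁻¹ · (-3399/1250, -1283/1250)ᵀ = (7/4, 0)ᵀ

p = (7/4, 0)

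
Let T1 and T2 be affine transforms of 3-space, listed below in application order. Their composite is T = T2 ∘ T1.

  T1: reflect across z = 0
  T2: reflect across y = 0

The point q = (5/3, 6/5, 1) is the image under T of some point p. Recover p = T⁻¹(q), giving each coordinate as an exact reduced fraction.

T1 = [1 0 0 0; 0 1 0 0; 0 0 -1 0; 0 0 0 1]
T2·T1 = [1 0 0 0; 0 -1 0 0; 0 0 -1 0; 0 0 0 1]
det M = 1; M⁻¹ = [1 0 0 0; 0 -1 0 0; 0 0 -1 0; 0 0 0 1]
M⁻¹ · (5/3, 6/5, 1)ᵀ = (5/3, -6/5, -1)ᵀ

p = (5/3, -6/5, -1)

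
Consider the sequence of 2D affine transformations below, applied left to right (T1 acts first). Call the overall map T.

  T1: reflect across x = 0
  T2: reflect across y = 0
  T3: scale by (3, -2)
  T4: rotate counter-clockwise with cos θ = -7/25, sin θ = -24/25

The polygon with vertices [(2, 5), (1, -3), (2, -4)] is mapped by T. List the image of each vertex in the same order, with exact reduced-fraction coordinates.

image vertices: (282/25, 74/25), (-123/25, 114/25), (-6, 8)

T1 reflect across x = 0: (2, 5) → (-2, 5); (1, -3) → (-1, -3); (2, -4) → (-2, -4)
T2 reflect across y = 0: (-2, 5) → (-2, -5); (-1, -3) → (-1, 3); (-2, -4) → (-2, 4)
T3 scale by (3, -2): (-2, -5) → (-6, 10); (-1, 3) → (-3, -6); (-2, 4) → (-6, -8)
T4 rotate counter-clockwise with cos θ = -7/25, sin θ = -24/25: (-6, 10) → (282/25, 74/25); (-3, -6) → (-123/25, 114/25); (-6, -8) → (-6, 8)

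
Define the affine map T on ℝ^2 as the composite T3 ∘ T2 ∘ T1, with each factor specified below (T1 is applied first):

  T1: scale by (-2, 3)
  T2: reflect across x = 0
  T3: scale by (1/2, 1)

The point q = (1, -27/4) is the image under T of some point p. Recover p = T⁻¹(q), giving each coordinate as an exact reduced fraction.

p = (1, -9/4)

T1 = [-2 0 0; 0 3 0; 0 0 1]
T2·T1 = [2 0 0; 0 3 0; 0 0 1]
T3·…·T1 = [1 0 0; 0 3 0; 0 0 1]
det M = 3; M⁻¹ = [1 0 0; 0 1/3 0; 0 0 1]
M⁻¹ · (1, -27/4)ᵀ = (1, -9/4)ᵀ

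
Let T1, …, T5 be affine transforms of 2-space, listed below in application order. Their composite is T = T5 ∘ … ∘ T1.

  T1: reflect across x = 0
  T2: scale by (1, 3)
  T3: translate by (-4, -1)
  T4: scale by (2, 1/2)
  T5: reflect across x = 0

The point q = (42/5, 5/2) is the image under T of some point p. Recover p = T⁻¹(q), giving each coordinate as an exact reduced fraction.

T1 = [-1 0 0; 0 1 0; 0 0 1]
T2·T1 = [-1 0 0; 0 3 0; 0 0 1]
T3·…·T1 = [-1 0 -4; 0 3 -1; 0 0 1]
T4·…·T1 = [-2 0 -8; 0 3/2 -1/2; 0 0 1]
T5·…·T1 = [2 0 8; 0 3/2 -1/2; 0 0 1]
det M = 3; M⁻¹ = [1/2 0 -4; 0 2/3 1/3; 0 0 1]
M⁻¹ · (42/5, 5/2)ᵀ = (1/5, 2)ᵀ

p = (1/5, 2)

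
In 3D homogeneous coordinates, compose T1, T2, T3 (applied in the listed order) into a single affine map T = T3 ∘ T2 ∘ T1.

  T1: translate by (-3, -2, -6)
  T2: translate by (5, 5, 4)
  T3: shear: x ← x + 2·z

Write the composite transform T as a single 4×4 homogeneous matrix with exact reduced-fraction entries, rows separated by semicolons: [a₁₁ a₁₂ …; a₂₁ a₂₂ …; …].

T1 = [1 0 0 -3; 0 1 0 -2; 0 0 1 -6; 0 0 0 1]
T2·T1 = [1 0 0 2; 0 1 0 3; 0 0 1 -2; 0 0 0 1]
T3·…·T1 = [1 0 2 -2; 0 1 0 3; 0 0 1 -2; 0 0 0 1]

T = [1 0 2 -2; 0 1 0 3; 0 0 1 -2; 0 0 0 1]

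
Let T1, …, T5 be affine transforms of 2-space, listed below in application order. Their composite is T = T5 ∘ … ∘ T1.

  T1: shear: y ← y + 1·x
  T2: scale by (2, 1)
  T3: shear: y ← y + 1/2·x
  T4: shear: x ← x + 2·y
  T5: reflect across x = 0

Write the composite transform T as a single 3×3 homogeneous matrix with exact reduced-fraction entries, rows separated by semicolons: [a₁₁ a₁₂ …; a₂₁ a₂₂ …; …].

T1 = [1 0 0; 1 1 0; 0 0 1]
T2·T1 = [2 0 0; 1 1 0; 0 0 1]
T3·…·T1 = [2 0 0; 2 1 0; 0 0 1]
T4·…·T1 = [6 2 0; 2 1 0; 0 0 1]
T5·…·T1 = [-6 -2 0; 2 1 0; 0 0 1]

T = [-6 -2 0; 2 1 0; 0 0 1]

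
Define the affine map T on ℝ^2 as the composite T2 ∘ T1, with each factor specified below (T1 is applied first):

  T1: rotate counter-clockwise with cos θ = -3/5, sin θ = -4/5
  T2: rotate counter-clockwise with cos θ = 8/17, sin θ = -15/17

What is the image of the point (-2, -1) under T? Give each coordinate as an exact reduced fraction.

T1 rotate counter-clockwise with cos θ = -3/5, sin θ = -4/5: (-2, -1) → (2/5, 11/5)
T2 rotate counter-clockwise with cos θ = 8/17, sin θ = -15/17: (2/5, 11/5) → (181/85, 58/85)

T(p) = (181/85, 58/85)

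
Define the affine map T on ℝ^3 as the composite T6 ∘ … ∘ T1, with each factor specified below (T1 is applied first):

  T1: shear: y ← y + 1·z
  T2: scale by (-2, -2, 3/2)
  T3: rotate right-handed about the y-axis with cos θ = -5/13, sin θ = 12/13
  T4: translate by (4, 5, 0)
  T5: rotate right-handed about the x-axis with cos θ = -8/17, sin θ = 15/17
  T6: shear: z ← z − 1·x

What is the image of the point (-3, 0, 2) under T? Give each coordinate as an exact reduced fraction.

T(p) = (58/13, 1201/221, -95/221)

T1 shear: y ← y + 1·z: (-3, 0, 2) → (-3, 2, 2)
T2 scale by (-2, -2, 3/2): (-3, 2, 2) → (6, -4, 3)
T3 rotate right-handed about the y-axis with cos θ = -5/13, sin θ = 12/13: (6, -4, 3) → (6/13, -4, -87/13)
T4 translate by (4, 5, 0): (6/13, -4, -87/13) → (58/13, 1, -87/13)
T5 rotate right-handed about the x-axis with cos θ = -8/17, sin θ = 15/17: (58/13, 1, -87/13) → (58/13, 1201/221, 891/221)
T6 shear: z ← z − 1·x: (58/13, 1201/221, 891/221) → (58/13, 1201/221, -95/221)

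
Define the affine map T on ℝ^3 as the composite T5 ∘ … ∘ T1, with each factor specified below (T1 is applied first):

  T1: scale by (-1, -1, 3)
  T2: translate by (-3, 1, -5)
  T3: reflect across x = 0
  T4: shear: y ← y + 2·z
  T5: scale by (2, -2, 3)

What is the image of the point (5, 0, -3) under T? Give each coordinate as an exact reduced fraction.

T(p) = (16, 54, -42)

T1 scale by (-1, -1, 3): (5, 0, -3) → (-5, 0, -9)
T2 translate by (-3, 1, -5): (-5, 0, -9) → (-8, 1, -14)
T3 reflect across x = 0: (-8, 1, -14) → (8, 1, -14)
T4 shear: y ← y + 2·z: (8, 1, -14) → (8, -27, -14)
T5 scale by (2, -2, 3): (8, -27, -14) → (16, 54, -42)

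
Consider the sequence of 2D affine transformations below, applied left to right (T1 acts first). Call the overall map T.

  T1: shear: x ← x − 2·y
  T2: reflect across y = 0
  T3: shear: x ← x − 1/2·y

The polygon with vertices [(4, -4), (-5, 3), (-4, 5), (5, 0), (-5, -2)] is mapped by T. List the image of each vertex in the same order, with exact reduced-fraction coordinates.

T1 shear: x ← x − 2·y: (4, -4) → (12, -4); (-5, 3) → (-11, 3); (-4, 5) → (-14, 5); (5, 0) → (5, 0); (-5, -2) → (-1, -2)
T2 reflect across y = 0: (12, -4) → (12, 4); (-11, 3) → (-11, -3); (-14, 5) → (-14, -5); (5, 0) → (5, 0); (-1, -2) → (-1, 2)
T3 shear: x ← x − 1/2·y: (12, 4) → (10, 4); (-11, -3) → (-19/2, -3); (-14, -5) → (-23/2, -5); (5, 0) → (5, 0); (-1, 2) → (-2, 2)

image vertices: (10, 4), (-19/2, -3), (-23/2, -5), (5, 0), (-2, 2)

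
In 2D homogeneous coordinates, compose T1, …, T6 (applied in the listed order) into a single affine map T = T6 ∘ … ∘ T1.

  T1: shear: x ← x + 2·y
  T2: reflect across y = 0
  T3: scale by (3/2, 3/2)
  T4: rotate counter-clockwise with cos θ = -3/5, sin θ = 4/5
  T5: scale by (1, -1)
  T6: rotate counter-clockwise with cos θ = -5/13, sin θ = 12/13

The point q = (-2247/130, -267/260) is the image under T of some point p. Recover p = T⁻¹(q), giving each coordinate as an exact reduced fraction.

T1 = [1 2 0; 0 1 0; 0 0 1]
T2·T1 = [1 2 0; 0 -1 0; 0 0 1]
T3·…·T1 = [3/2 3 0; 0 -3/2 0; 0 0 1]
T4·…·T1 = [-9/10 -3/5 0; 6/5 33/10 0; 0 0 1]
T5·…·T1 = [-9/10 -3/5 0; -6/5 -33/10 0; 0 0 1]
T6·…·T1 = [189/130 213/65 0; -24/65 93/130 0; 0 0 1]
det M = 9/4; M⁻¹ = [62/195 -284/195 0; 32/195 42/65 0; 0 0 1]
M⁻¹ · (-2247/130, -267/260)ᵀ = (-4, -7/2)ᵀ

p = (-4, -7/2)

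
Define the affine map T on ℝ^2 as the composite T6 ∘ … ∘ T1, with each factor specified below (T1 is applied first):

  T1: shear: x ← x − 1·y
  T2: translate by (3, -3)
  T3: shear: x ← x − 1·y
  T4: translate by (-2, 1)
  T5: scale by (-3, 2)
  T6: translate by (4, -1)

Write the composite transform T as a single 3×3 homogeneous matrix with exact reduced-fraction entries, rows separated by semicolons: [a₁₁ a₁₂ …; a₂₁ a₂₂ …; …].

T1 = [1 -1 0; 0 1 0; 0 0 1]
T2·T1 = [1 -1 3; 0 1 -3; 0 0 1]
T3·…·T1 = [1 -2 6; 0 1 -3; 0 0 1]
T4·…·T1 = [1 -2 4; 0 1 -2; 0 0 1]
T5·…·T1 = [-3 6 -12; 0 2 -4; 0 0 1]
T6·…·T1 = [-3 6 -8; 0 2 -5; 0 0 1]

T = [-3 6 -8; 0 2 -5; 0 0 1]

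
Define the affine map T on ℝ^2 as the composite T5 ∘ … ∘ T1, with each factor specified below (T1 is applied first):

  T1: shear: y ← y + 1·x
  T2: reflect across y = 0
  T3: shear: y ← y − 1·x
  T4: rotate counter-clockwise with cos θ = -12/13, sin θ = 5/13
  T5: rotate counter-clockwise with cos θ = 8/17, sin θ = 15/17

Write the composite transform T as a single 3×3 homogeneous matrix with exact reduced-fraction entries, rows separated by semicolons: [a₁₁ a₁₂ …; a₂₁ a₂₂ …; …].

T1 = [1 0 0; 1 1 0; 0 0 1]
T2·T1 = [1 0 0; -1 -1 0; 0 0 1]
T3·…·T1 = [1 0 0; -2 -1 0; 0 0 1]
T4·…·T1 = [-2/13 5/13 0; 29/13 12/13 0; 0 0 1]
T5·…·T1 = [-451/221 -140/221 0; 202/221 171/221 0; 0 0 1]

T = [-451/221 -140/221 0; 202/221 171/221 0; 0 0 1]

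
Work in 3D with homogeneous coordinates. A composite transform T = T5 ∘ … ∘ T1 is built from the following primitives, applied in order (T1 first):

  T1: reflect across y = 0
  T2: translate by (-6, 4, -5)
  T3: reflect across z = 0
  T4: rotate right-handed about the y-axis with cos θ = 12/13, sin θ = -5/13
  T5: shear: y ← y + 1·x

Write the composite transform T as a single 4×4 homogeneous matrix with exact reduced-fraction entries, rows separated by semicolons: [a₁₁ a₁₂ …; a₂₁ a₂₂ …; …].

T = [12/13 0 5/13 -97/13; 12/13 -1 5/13 -45/13; 5/13 0 -12/13 30/13; 0 0 0 1]

T1 = [1 0 0 0; 0 -1 0 0; 0 0 1 0; 0 0 0 1]
T2·T1 = [1 0 0 -6; 0 -1 0 4; 0 0 1 -5; 0 0 0 1]
T3·…·T1 = [1 0 0 -6; 0 -1 0 4; 0 0 -1 5; 0 0 0 1]
T4·…·T1 = [12/13 0 5/13 -97/13; 0 -1 0 4; 5/13 0 -12/13 30/13; 0 0 0 1]
T5·…·T1 = [12/13 0 5/13 -97/13; 12/13 -1 5/13 -45/13; 5/13 0 -12/13 30/13; 0 0 0 1]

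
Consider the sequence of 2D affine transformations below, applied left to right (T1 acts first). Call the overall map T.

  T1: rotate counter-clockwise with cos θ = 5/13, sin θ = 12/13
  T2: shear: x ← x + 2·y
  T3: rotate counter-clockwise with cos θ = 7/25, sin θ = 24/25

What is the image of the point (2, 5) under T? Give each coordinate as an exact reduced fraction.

T(p) = (-168/65, 23/5)

T1 rotate counter-clockwise with cos θ = 5/13, sin θ = 12/13: (2, 5) → (-50/13, 49/13)
T2 shear: x ← x + 2·y: (-50/13, 49/13) → (48/13, 49/13)
T3 rotate counter-clockwise with cos θ = 7/25, sin θ = 24/25: (48/13, 49/13) → (-168/65, 23/5)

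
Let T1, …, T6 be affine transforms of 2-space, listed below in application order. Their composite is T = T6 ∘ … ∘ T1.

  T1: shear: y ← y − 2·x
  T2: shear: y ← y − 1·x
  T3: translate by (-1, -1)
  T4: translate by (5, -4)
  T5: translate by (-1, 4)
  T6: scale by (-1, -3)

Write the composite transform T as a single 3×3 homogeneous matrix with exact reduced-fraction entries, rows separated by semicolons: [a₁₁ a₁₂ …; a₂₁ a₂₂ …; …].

T1 = [1 0 0; -2 1 0; 0 0 1]
T2·T1 = [1 0 0; -3 1 0; 0 0 1]
T3·…·T1 = [1 0 -1; -3 1 -1; 0 0 1]
T4·…·T1 = [1 0 4; -3 1 -5; 0 0 1]
T5·…·T1 = [1 0 3; -3 1 -1; 0 0 1]
T6·…·T1 = [-1 0 -3; 9 -3 3; 0 0 1]

T = [-1 0 -3; 9 -3 3; 0 0 1]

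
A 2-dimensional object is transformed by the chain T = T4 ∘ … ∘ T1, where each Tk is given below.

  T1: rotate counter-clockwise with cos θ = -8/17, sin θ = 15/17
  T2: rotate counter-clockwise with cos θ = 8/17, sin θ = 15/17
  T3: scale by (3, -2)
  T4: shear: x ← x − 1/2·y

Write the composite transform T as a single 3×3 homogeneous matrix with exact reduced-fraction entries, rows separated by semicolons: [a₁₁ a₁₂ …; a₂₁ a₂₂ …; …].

T = [-3 -1 0; 0 2 0; 0 0 1]

T1 = [-8/17 -15/17 0; 15/17 -8/17 0; 0 0 1]
T2·T1 = [-1 0 0; 0 -1 0; 0 0 1]
T3·…·T1 = [-3 0 0; 0 2 0; 0 0 1]
T4·…·T1 = [-3 -1 0; 0 2 0; 0 0 1]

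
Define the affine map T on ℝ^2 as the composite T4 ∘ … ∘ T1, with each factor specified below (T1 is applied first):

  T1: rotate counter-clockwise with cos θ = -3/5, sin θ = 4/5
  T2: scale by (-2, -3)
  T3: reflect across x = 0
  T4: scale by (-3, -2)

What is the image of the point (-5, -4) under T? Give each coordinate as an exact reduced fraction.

T1 rotate counter-clockwise with cos θ = -3/5, sin θ = 4/5: (-5, -4) → (31/5, -8/5)
T2 scale by (-2, -3): (31/5, -8/5) → (-62/5, 24/5)
T3 reflect across x = 0: (-62/5, 24/5) → (62/5, 24/5)
T4 scale by (-3, -2): (62/5, 24/5) → (-186/5, -48/5)

T(p) = (-186/5, -48/5)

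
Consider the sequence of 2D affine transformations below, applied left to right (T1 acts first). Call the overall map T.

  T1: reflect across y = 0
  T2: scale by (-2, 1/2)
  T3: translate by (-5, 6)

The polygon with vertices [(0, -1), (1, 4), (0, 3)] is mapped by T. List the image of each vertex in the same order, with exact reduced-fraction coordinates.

image vertices: (-5, 13/2), (-7, 4), (-5, 9/2)

T1 reflect across y = 0: (0, -1) → (0, 1); (1, 4) → (1, -4); (0, 3) → (0, -3)
T2 scale by (-2, 1/2): (0, 1) → (0, 1/2); (1, -4) → (-2, -2); (0, -3) → (0, -3/2)
T3 translate by (-5, 6): (0, 1/2) → (-5, 13/2); (-2, -2) → (-7, 4); (0, -3/2) → (-5, 9/2)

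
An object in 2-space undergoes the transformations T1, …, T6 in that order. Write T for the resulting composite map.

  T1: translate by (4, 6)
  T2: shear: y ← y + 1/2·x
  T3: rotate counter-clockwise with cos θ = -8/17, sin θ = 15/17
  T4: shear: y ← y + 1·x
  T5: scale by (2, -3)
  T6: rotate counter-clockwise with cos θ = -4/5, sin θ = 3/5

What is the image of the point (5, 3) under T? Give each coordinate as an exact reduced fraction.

T(p) = (-63/170, -4617/85)

T1 translate by (4, 6): (5, 3) → (9, 9)
T2 shear: y ← y + 1/2·x: (9, 9) → (9, 27/2)
T3 rotate counter-clockwise with cos θ = -8/17, sin θ = 15/17: (9, 27/2) → (-549/34, 27/17)
T4 shear: y ← y + 1·x: (-549/34, 27/17) → (-549/34, -495/34)
T5 scale by (2, -3): (-549/34, -495/34) → (-549/17, 1485/34)
T6 rotate counter-clockwise with cos θ = -4/5, sin θ = 3/5: (-549/17, 1485/34) → (-63/170, -4617/85)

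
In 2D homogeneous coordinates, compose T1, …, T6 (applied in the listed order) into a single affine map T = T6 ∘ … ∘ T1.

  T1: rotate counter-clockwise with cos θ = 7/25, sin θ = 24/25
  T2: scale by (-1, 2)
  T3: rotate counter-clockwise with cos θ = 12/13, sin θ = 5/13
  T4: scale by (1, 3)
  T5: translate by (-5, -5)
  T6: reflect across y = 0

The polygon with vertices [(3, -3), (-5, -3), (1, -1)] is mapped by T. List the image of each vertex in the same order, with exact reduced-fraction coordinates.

T1 rotate counter-clockwise with cos θ = 7/25, sin θ = 24/25: (3, -3) → (93/25, 51/25); (-5, -3) → (37/25, -141/25); (1, -1) → (31/25, 17/25)
T2 scale by (-1, 2): (93/25, 51/25) → (-93/25, 102/25); (37/25, -141/25) → (-37/25, -282/25); (31/25, 17/25) → (-31/25, 34/25)
T3 rotate counter-clockwise with cos θ = 12/13, sin θ = 5/13: (-93/25, 102/25) → (-1626/325, 759/325); (-37/25, -282/25) → (966/325, -3569/325); (-31/25, 34/25) → (-542/325, 253/325)
T4 scale by (1, 3): (-1626/325, 759/325) → (-1626/325, 2277/325); (966/325, -3569/325) → (966/325, -10707/325); (-542/325, 253/325) → (-542/325, 759/325)
T5 translate by (-5, -5): (-1626/325, 2277/325) → (-3251/325, 652/325); (966/325, -10707/325) → (-659/325, -12332/325); (-542/325, 759/325) → (-2167/325, -866/325)
T6 reflect across y = 0: (-3251/325, 652/325) → (-3251/325, -652/325); (-659/325, -12332/325) → (-659/325, 12332/325); (-2167/325, -866/325) → (-2167/325, 866/325)

image vertices: (-3251/325, -652/325), (-659/325, 12332/325), (-2167/325, 866/325)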